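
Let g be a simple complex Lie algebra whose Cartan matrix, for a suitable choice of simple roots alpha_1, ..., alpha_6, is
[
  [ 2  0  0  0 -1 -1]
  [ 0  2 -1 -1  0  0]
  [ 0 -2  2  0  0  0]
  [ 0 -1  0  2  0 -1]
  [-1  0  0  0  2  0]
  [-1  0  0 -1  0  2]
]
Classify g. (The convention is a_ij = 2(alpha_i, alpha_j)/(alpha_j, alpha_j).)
type C_6

The matrix has rank 6 with 2's on the diagonal. Reading the off-diagonal entries as Dynkin edges (a single edge where a_ij = a_ji = -1; a double or triple edge where a_ij * a_ji = 2 or 3), the diagram is a chain of 6 nodes with a double edge at one end; the terminal node there is the unique long simple root (C_6). One simple-root ordering that puts it in standard form is (alpha_5, alpha_1, alpha_6, alpha_4, alpha_2, alpha_3). So the algebra is type C_6, i.e. sp(12).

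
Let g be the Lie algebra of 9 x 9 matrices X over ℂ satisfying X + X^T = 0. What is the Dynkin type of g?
This is so(9) with 9 odd, which has dimension 9(9-1)/2 = 36 and rank (9-1)/2 = 4. In the classification of classical Lie algebras, the orthogonal algebra so(2n+1) in an odd number of variables has type B_n; here n = 4, so the Dynkin diagram is a chain of 4 nodes with a double edge at one end; the terminal node there is the unique short simple root (B_4). Hence the type is B_4.

B_4 (so(9))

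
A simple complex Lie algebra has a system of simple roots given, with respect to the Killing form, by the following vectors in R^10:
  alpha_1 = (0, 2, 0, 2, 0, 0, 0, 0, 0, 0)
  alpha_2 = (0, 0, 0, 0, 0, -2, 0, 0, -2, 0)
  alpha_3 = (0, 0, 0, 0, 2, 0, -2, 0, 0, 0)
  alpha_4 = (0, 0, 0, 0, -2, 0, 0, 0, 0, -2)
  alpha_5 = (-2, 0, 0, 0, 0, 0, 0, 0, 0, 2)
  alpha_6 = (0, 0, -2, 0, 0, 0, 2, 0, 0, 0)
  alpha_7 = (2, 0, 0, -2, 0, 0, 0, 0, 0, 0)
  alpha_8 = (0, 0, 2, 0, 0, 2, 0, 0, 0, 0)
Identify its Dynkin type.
type A_8

Compute the Cartan integers a_ij = 2(alpha_i, alpha_j)/(alpha_j, alpha_j); the resulting 8x8 Cartan matrix is
[[2, 0, 0, 0, 0, 0, -1, 0], [0, 2, 0, 0, 0, 0, 0, -1], [0, 0, 2, -1, 0, -1, 0, 0], [0, 0, -1, 2, -1, 0, 0, 0], [0, 0, 0, -1, 2, 0, -1, 0], [0, 0, -1, 0, 0, 2, 0, -1], [-1, 0, 0, 0, -1, 0, 2, 0], [0, -1, 0, 0, 0, -1, 0, 2]].
All simple roots have the same length, so the diagram is simply laced. The associated Dynkin diagram is a chain of 8 nodes with single edges (A_8), so the type is A_8 (the algebra sl(9)).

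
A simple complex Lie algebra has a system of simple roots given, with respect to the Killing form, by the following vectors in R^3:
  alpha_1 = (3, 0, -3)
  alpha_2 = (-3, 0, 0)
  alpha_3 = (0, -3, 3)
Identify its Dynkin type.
Compute the Cartan integers a_ij = 2(alpha_i, alpha_j)/(alpha_j, alpha_j); the resulting 3x3 Cartan matrix is
[[2, -2, -1], [-1, 2, 0], [-1, 0, 2]].
The roots have two lengths (squared-length ratio 2:1); the short ones are alpha_{2}. The associated Dynkin diagram is a chain of 3 nodes with a double edge at one end; the terminal node there is the unique short simple root (B_3), so the type is B_3 (the algebra so(7)).

B_3 (so(7))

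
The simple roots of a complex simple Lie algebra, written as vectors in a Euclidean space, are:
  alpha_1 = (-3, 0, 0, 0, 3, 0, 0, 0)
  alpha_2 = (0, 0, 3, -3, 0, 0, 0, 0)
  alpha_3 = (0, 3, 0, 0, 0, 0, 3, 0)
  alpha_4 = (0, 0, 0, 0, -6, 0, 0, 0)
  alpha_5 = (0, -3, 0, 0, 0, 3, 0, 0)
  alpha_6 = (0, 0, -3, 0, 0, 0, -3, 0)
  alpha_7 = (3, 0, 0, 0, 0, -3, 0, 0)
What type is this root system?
type C_7

Compute the Cartan integers a_ij = 2(alpha_i, alpha_j)/(alpha_j, alpha_j); the resulting 7x7 Cartan matrix is
[[2, 0, 0, -1, 0, 0, -1], [0, 2, 0, 0, 0, -1, 0], [0, 0, 2, 0, -1, -1, 0], [-2, 0, 0, 2, 0, 0, 0], [0, 0, -1, 0, 2, 0, -1], [0, -1, -1, 0, 0, 2, 0], [-1, 0, 0, 0, -1, 0, 2]].
The roots have two lengths (squared-length ratio 2:1); the short ones are alpha_{1,2,3,5,6,7}. The associated Dynkin diagram is a chain of 7 nodes with a double edge at one end; the terminal node there is the unique long simple root (C_7), so the type is C_7 (the algebra sp(14)).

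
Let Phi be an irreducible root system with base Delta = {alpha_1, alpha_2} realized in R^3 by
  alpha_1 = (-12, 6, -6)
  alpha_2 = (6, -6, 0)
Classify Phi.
type G_2

Compute the Cartan integers a_ij = 2(alpha_i, alpha_j)/(alpha_j, alpha_j); the resulting 2x2 Cartan matrix is
[[2, -3], [-1, 2]].
The roots have two lengths (squared-length ratio 3:1); the short ones are alpha_{2}. The associated Dynkin diagram is two nodes joined by a triple edge (G_2), so the type is G_2.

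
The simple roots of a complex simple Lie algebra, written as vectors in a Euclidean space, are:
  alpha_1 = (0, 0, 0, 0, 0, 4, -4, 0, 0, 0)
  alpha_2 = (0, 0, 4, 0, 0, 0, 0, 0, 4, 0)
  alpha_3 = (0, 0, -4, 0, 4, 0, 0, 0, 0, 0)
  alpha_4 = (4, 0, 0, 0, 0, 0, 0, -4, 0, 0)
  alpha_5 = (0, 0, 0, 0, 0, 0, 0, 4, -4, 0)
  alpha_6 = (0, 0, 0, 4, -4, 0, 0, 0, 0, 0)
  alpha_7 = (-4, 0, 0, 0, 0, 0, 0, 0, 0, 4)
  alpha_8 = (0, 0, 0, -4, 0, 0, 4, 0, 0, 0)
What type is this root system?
A8

Compute the Cartan integers a_ij = 2(alpha_i, alpha_j)/(alpha_j, alpha_j); the resulting 8x8 Cartan matrix is
[[2, 0, 0, 0, 0, 0, 0, -1], [0, 2, -1, 0, -1, 0, 0, 0], [0, -1, 2, 0, 0, -1, 0, 0], [0, 0, 0, 2, -1, 0, -1, 0], [0, -1, 0, -1, 2, 0, 0, 0], [0, 0, -1, 0, 0, 2, 0, -1], [0, 0, 0, -1, 0, 0, 2, 0], [-1, 0, 0, 0, 0, -1, 0, 2]].
All simple roots have the same length, so the diagram is simply laced. The associated Dynkin diagram is a chain of 8 nodes with single edges (A_8), so the type is A_8 (the algebra sl(9)).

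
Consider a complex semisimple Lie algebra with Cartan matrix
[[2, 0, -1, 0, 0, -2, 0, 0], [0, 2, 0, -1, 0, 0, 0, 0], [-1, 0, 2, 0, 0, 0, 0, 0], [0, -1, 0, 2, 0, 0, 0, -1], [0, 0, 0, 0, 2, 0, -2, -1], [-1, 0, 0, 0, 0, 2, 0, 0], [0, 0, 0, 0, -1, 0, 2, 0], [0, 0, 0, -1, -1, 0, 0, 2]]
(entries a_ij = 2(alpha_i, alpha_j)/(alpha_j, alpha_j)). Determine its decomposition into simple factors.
The diagram associated to this matrix has two connected components: the simple roots {alpha_1, alpha_3, alpha_6} form a chain of 3 nodes with a double edge at one end; the terminal node there is the unique short simple root (B_3), and {alpha_2, alpha_4, alpha_5, alpha_7, alpha_8} form a chain of 5 nodes with a double edge at one end; the terminal node there is the unique short simple root (B_5). A semisimple Lie algebra decomposes uniquely as the direct sum of simple ideals, one per connected component of its Dynkin diagram, so g ≅ B_3 ⊕ B_5 (dimension 21 + 55 = 76).

B_3 ⊕ B_5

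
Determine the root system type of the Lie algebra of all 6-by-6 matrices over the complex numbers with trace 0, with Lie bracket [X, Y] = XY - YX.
This is sl(6), which has dimension 6^2 - 1 = 35 and rank 6 - 1 = 5 (a Cartan subalgebra is the diagonal traceless matrices). In the classification of classical Lie algebras, the special linear algebra sl(n+1) has type A_n; here n = 5, so the Dynkin diagram is a chain of 5 nodes with single edges (A_5). Hence the type is A_5.

type A_5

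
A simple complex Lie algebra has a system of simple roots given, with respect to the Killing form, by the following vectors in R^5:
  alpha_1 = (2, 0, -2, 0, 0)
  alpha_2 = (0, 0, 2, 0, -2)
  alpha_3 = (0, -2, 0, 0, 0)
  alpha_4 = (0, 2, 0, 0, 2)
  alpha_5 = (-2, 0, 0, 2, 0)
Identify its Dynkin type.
B_5 (so(11))

Compute the Cartan integers a_ij = 2(alpha_i, alpha_j)/(alpha_j, alpha_j); the resulting 5x5 Cartan matrix is
[[2, -1, 0, 0, -1], [-1, 2, 0, -1, 0], [0, 0, 2, -1, 0], [0, -1, -2, 2, 0], [-1, 0, 0, 0, 2]].
The roots have two lengths (squared-length ratio 2:1); the short ones are alpha_{3}. The associated Dynkin diagram is a chain of 5 nodes with a double edge at one end; the terminal node there is the unique short simple root (B_5), so the type is B_5 (the algebra so(11)).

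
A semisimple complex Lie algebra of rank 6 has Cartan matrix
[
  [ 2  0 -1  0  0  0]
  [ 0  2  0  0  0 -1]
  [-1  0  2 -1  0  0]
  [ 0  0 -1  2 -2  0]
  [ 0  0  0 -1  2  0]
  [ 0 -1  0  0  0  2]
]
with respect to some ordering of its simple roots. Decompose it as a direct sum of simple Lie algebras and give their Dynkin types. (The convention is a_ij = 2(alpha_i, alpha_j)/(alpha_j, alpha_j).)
A2 + B4

The diagram associated to this matrix has two connected components: the simple roots {alpha_2, alpha_6} form a chain of 2 nodes with single edges (A_2), and {alpha_1, alpha_3, alpha_4, alpha_5} form a chain of 4 nodes with a double edge at one end; the terminal node there is the unique short simple root (B_4). A semisimple Lie algebra decomposes uniquely as the direct sum of simple ideals, one per connected component of its Dynkin diagram, so g ≅ A_2 ⊕ B_4 (dimension 8 + 36 = 44).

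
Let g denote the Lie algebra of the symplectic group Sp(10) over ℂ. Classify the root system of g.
This is sp(10), which has dimension 10(10+1)/2 = 55 and rank 10/2 = 5. In the classification of classical Lie algebras, the symplectic algebra sp(2n) has type C_n; here n = 5, so the Dynkin diagram is a chain of 5 nodes with a double edge at one end; the terminal node there is the unique long simple root (C_5). Hence the type is C_5.

C_5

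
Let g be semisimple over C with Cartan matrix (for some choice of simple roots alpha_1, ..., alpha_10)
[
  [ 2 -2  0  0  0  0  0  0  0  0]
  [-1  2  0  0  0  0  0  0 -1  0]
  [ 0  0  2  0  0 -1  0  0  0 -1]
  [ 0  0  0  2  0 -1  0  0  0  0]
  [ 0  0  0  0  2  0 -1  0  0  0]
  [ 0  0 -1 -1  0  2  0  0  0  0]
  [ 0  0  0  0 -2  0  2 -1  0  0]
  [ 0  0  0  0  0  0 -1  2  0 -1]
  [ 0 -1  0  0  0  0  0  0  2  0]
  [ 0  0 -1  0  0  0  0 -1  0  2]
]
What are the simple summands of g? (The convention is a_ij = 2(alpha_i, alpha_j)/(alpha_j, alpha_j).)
The diagram associated to this matrix has two connected components: the simple roots {alpha_3, alpha_4, alpha_5, alpha_6, alpha_7, alpha_8, alpha_10} form a chain of 7 nodes with a double edge at one end; the terminal node there is the unique short simple root (B_7), and {alpha_1, alpha_2, alpha_9} form a chain of 3 nodes with a double edge at one end; the terminal node there is the unique long simple root (C_3). A semisimple Lie algebra decomposes uniquely as the direct sum of simple ideals, one per connected component of its Dynkin diagram, so g ≅ B_7 ⊕ C_3 (dimension 105 + 21 = 126).

B7 ⊕ C3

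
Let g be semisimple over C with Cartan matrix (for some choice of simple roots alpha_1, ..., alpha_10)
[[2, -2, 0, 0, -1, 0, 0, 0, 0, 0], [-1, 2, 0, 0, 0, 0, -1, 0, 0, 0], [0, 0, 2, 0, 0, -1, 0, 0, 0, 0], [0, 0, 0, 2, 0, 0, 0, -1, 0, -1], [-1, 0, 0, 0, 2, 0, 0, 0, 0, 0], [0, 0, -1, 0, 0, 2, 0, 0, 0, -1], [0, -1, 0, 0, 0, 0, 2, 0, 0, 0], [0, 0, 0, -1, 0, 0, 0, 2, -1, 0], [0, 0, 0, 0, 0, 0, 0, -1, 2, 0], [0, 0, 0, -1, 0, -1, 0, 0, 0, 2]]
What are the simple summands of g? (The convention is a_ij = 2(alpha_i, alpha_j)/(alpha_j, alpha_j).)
type A_6 ⊕ type F_4

The diagram associated to this matrix has two connected components: the simple roots {alpha_3, alpha_4, alpha_6, alpha_8, alpha_9, alpha_10} form a chain of 6 nodes with single edges (A_6), and {alpha_1, alpha_2, alpha_5, alpha_7} form a chain of 4 nodes with a double edge between the middle two (F_4). A semisimple Lie algebra decomposes uniquely as the direct sum of simple ideals, one per connected component of its Dynkin diagram, so g ≅ A_6 ⊕ F_4 (dimension 48 + 52 = 100).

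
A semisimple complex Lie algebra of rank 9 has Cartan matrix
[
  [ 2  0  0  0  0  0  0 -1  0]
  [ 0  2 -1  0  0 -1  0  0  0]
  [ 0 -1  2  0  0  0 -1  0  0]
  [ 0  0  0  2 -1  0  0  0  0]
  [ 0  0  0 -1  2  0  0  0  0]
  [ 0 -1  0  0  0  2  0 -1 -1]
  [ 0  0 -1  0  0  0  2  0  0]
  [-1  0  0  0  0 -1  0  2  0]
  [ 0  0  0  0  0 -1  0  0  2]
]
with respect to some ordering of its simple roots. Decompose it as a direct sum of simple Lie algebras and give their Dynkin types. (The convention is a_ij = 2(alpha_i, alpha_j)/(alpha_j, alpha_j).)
The diagram associated to this matrix has two connected components: the simple roots {alpha_4, alpha_5} form a chain of 2 nodes with single edges (A_2), and {alpha_1, alpha_2, alpha_3, alpha_6, alpha_7, alpha_8, alpha_9} form a chain of 6 nodes with one extra node attached to the third node from one end (E_7). A semisimple Lie algebra decomposes uniquely as the direct sum of simple ideals, one per connected component of its Dynkin diagram, so g ≅ A_2 ⊕ E_7 (dimension 8 + 133 = 141).

A_2 + E_7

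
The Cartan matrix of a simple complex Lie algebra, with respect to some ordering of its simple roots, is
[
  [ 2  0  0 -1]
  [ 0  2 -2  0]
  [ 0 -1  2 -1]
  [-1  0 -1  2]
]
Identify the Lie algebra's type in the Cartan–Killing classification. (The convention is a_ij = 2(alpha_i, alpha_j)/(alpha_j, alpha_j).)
The matrix has rank 4 with 2's on the diagonal. Reading the off-diagonal entries as Dynkin edges (a single edge where a_ij = a_ji = -1; a double or triple edge where a_ij * a_ji = 2 or 3), the diagram is a chain of 4 nodes with a double edge at one end; the terminal node there is the unique long simple root (C_4). One simple-root ordering that puts it in standard form is (alpha_1, alpha_4, alpha_3, alpha_2). So the algebra is type C_4, i.e. sp(8).

type C_4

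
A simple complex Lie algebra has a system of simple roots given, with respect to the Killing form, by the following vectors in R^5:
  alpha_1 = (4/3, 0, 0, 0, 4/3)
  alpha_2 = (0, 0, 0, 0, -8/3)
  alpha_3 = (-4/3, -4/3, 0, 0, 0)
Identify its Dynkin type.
Compute the Cartan integers a_ij = 2(alpha_i, alpha_j)/(alpha_j, alpha_j); the resulting 3x3 Cartan matrix is
[[2, -1, -1], [-2, 2, 0], [-1, 0, 2]].
The roots have two lengths (squared-length ratio 2:1); the short ones are alpha_{1,3}. The associated Dynkin diagram is a chain of 3 nodes with a double edge at one end; the terminal node there is the unique long simple root (C_3), so the type is C_3 (the algebra sp(6)).

C_3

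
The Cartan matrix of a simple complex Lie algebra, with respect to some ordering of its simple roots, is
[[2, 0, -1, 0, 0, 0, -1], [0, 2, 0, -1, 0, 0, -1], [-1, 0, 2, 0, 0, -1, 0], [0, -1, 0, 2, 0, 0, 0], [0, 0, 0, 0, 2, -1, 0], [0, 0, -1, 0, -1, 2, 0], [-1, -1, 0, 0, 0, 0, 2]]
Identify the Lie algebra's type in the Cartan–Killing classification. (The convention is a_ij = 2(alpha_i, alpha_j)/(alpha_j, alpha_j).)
A7

The matrix has rank 7 with 2's on the diagonal. Reading the off-diagonal entries as Dynkin edges (a single edge where a_ij = a_ji = -1; a double or triple edge where a_ij * a_ji = 2 or 3), the diagram is a chain of 7 nodes with single edges (A_7). One simple-root ordering that puts it in standard form is (alpha_5, alpha_6, alpha_3, alpha_1, alpha_7, alpha_2, alpha_4). So the algebra is type A_7, i.e. sl(8).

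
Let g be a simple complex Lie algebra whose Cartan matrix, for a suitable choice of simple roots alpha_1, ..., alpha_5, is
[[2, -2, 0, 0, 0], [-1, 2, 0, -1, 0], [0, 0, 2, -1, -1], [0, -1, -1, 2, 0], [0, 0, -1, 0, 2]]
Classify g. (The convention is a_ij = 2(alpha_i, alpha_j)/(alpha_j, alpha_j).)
type C_5

The matrix has rank 5 with 2's on the diagonal. Reading the off-diagonal entries as Dynkin edges (a single edge where a_ij = a_ji = -1; a double or triple edge where a_ij * a_ji = 2 or 3), the diagram is a chain of 5 nodes with a double edge at one end; the terminal node there is the unique long simple root (C_5). One simple-root ordering that puts it in standard form is (alpha_5, alpha_3, alpha_4, alpha_2, alpha_1). So the algebra is type C_5, i.e. sp(10).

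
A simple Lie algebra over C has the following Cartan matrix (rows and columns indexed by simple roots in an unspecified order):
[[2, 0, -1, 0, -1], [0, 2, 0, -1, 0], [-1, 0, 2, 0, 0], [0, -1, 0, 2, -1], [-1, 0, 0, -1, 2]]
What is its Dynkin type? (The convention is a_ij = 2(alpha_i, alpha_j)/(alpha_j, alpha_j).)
A_5

The matrix has rank 5 with 2's on the diagonal. Reading the off-diagonal entries as Dynkin edges (a single edge where a_ij = a_ji = -1; a double or triple edge where a_ij * a_ji = 2 or 3), the diagram is a chain of 5 nodes with single edges (A_5). One simple-root ordering that puts it in standard form is (alpha_3, alpha_1, alpha_5, alpha_4, alpha_2). So the algebra is type A_5, i.e. sl(6).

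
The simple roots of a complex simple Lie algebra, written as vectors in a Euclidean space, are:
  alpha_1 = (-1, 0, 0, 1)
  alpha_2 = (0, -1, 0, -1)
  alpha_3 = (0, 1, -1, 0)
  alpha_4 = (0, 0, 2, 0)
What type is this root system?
Compute the Cartan integers a_ij = 2(alpha_i, alpha_j)/(alpha_j, alpha_j); the resulting 4x4 Cartan matrix is
[[2, -1, 0, 0], [-1, 2, -1, 0], [0, -1, 2, -1], [0, 0, -2, 2]].
The roots have two lengths (squared-length ratio 2:1); the short ones are alpha_{1,2,3}. The associated Dynkin diagram is a chain of 4 nodes with a double edge at one end; the terminal node there is the unique long simple root (C_4), so the type is C_4 (the algebra sp(8)).

C_4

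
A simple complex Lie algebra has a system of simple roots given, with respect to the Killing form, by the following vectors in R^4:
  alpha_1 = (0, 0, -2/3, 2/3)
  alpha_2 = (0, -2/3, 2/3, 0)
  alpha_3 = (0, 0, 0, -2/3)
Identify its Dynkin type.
Compute the Cartan integers a_ij = 2(alpha_i, alpha_j)/(alpha_j, alpha_j); the resulting 3x3 Cartan matrix is
[[2, -1, -2], [-1, 2, 0], [-1, 0, 2]].
The roots have two lengths (squared-length ratio 2:1); the short ones are alpha_{3}. The associated Dynkin diagram is a chain of 3 nodes with a double edge at one end; the terminal node there is the unique short simple root (B_3), so the type is B_3 (the algebra so(7)).

B_3 (so(7))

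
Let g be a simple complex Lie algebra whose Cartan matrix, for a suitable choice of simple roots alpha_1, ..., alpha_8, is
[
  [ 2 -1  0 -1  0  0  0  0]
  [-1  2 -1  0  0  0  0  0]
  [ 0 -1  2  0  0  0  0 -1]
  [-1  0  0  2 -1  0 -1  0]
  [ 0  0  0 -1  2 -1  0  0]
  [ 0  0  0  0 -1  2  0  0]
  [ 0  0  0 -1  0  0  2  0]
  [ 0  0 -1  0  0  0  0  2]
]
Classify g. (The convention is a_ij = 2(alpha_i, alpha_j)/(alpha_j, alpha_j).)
The matrix has rank 8 with 2's on the diagonal. Reading the off-diagonal entries as Dynkin edges (a single edge where a_ij = a_ji = -1; a double or triple edge where a_ij * a_ji = 2 or 3), the diagram is a chain of 7 nodes with one extra node attached to the third node from one end (E_8). One simple-root ordering that puts it in standard form is (alpha_6, alpha_7, alpha_5, alpha_4, alpha_1, alpha_2, alpha_3, alpha_8). So the algebra is type E_8.

E8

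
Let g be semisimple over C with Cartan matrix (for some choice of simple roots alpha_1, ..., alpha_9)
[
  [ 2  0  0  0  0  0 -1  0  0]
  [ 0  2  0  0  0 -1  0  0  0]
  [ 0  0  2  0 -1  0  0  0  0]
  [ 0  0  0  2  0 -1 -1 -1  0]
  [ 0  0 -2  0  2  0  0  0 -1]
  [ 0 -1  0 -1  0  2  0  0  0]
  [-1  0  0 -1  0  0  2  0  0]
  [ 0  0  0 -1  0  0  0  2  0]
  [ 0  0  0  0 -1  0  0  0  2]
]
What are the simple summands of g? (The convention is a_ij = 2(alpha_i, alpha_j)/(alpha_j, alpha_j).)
The diagram associated to this matrix has two connected components: the simple roots {alpha_3, alpha_5, alpha_9} form a chain of 3 nodes with a double edge at one end; the terminal node there is the unique short simple root (B_3), and {alpha_1, alpha_2, alpha_4, alpha_6, alpha_7, alpha_8} form a chain of 5 nodes with one extra node attached to the third node from one end (E_6). A semisimple Lie algebra decomposes uniquely as the direct sum of simple ideals, one per connected component of its Dynkin diagram, so g ≅ B_3 ⊕ E_6 (dimension 21 + 78 = 99).

B_3 (so(7)) ⊕ E_6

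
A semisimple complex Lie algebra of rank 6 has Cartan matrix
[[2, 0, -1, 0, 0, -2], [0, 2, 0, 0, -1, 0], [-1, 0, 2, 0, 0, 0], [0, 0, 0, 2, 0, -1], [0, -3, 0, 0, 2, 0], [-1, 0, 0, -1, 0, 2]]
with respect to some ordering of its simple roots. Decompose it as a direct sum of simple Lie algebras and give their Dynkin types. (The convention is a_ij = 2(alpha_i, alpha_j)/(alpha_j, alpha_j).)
type F_4 + type G_2

The diagram associated to this matrix has two connected components: the simple roots {alpha_1, alpha_3, alpha_4, alpha_6} form a chain of 4 nodes with a double edge between the middle two (F_4), and {alpha_2, alpha_5} form two nodes joined by a triple edge (G_2). A semisimple Lie algebra decomposes uniquely as the direct sum of simple ideals, one per connected component of its Dynkin diagram, so g ≅ F_4 ⊕ G_2 (dimension 52 + 14 = 66).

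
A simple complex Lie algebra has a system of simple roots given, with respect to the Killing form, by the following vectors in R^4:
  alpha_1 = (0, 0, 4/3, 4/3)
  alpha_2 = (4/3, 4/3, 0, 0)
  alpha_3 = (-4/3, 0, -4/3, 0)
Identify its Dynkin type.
A3

Compute the Cartan integers a_ij = 2(alpha_i, alpha_j)/(alpha_j, alpha_j); the resulting 3x3 Cartan matrix is
[[2, 0, -1], [0, 2, -1], [-1, -1, 2]].
All simple roots have the same length, so the diagram is simply laced. The associated Dynkin diagram is a chain of 3 nodes with single edges (A_3), so the type is A_3 (the algebra sl(4)).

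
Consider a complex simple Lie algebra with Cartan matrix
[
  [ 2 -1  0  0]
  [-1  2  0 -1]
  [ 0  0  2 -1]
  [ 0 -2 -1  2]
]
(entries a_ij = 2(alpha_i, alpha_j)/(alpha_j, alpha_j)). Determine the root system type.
F_4

The matrix has rank 4 with 2's on the diagonal. Reading the off-diagonal entries as Dynkin edges (a single edge where a_ij = a_ji = -1; a double or triple edge where a_ij * a_ji = 2 or 3), the diagram is a chain of 4 nodes with a double edge between the middle two (F_4). One simple-root ordering that puts it in standard form is (alpha_3, alpha_4, alpha_2, alpha_1). So the algebra is type F_4.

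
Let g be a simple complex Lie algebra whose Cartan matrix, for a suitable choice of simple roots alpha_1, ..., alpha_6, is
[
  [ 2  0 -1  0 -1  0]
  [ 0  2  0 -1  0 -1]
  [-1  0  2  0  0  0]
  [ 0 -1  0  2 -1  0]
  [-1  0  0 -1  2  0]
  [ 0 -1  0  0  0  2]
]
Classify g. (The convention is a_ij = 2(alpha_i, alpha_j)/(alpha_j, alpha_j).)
A_6 (sl(7))

The matrix has rank 6 with 2's on the diagonal. Reading the off-diagonal entries as Dynkin edges (a single edge where a_ij = a_ji = -1; a double or triple edge where a_ij * a_ji = 2 or 3), the diagram is a chain of 6 nodes with single edges (A_6). One simple-root ordering that puts it in standard form is (alpha_6, alpha_2, alpha_4, alpha_5, alpha_1, alpha_3). So the algebra is type A_6, i.e. sl(7).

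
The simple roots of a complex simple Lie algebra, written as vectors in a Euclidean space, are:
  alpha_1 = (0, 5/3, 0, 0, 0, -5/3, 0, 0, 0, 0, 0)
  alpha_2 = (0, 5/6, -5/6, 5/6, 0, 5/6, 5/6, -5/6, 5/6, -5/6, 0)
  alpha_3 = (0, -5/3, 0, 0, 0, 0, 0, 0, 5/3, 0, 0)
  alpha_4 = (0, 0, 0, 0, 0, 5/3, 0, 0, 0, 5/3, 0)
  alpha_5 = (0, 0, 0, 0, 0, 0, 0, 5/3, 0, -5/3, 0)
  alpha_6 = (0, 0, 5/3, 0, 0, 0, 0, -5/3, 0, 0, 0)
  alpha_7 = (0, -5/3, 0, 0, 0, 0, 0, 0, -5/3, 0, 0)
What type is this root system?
Compute the Cartan integers a_ij = 2(alpha_i, alpha_j)/(alpha_j, alpha_j); the resulting 7x7 Cartan matrix is
[[2, 0, -1, -1, 0, 0, -1], [0, 2, 0, 0, 0, 0, -1], [-1, 0, 2, 0, 0, 0, 0], [-1, 0, 0, 2, -1, 0, 0], [0, 0, 0, -1, 2, -1, 0], [0, 0, 0, 0, -1, 2, 0], [-1, -1, 0, 0, 0, 0, 2]].
All simple roots have the same length, so the diagram is simply laced. The associated Dynkin diagram is a chain of 6 nodes with one extra node attached to the third node from one end (E_7), so the type is E_7.

type E_7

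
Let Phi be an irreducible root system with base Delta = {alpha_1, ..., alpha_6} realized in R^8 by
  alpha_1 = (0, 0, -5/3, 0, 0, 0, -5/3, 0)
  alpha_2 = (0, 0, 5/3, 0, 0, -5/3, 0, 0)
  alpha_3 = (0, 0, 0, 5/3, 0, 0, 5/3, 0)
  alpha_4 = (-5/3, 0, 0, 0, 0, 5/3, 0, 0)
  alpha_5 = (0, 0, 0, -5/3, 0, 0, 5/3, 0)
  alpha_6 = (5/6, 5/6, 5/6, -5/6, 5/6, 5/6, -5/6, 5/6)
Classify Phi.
E6

Compute the Cartan integers a_ij = 2(alpha_i, alpha_j)/(alpha_j, alpha_j); the resulting 6x6 Cartan matrix is
[[2, -1, -1, 0, -1, 0], [-1, 2, 0, -1, 0, 0], [-1, 0, 2, 0, 0, -1], [0, -1, 0, 2, 0, 0], [-1, 0, 0, 0, 2, 0], [0, 0, -1, 0, 0, 2]].
All simple roots have the same length, so the diagram is simply laced. The associated Dynkin diagram is a chain of 5 nodes with one extra node attached to the third node from one end (E_6), so the type is E_6.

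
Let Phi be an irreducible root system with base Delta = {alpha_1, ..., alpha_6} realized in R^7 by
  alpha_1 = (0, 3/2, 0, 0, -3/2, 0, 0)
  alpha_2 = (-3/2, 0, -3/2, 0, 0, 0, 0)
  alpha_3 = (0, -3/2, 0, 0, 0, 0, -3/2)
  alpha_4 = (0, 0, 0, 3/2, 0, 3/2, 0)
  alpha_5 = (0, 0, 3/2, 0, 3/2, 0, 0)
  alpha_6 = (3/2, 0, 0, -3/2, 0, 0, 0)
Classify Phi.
Compute the Cartan integers a_ij = 2(alpha_i, alpha_j)/(alpha_j, alpha_j); the resulting 6x6 Cartan matrix is
[[2, 0, -1, 0, -1, 0], [0, 2, 0, 0, -1, -1], [-1, 0, 2, 0, 0, 0], [0, 0, 0, 2, 0, -1], [-1, -1, 0, 0, 2, 0], [0, -1, 0, -1, 0, 2]].
All simple roots have the same length, so the diagram is simply laced. The associated Dynkin diagram is a chain of 6 nodes with single edges (A_6), so the type is A_6 (the algebra sl(7)).

A_6 (sl(7))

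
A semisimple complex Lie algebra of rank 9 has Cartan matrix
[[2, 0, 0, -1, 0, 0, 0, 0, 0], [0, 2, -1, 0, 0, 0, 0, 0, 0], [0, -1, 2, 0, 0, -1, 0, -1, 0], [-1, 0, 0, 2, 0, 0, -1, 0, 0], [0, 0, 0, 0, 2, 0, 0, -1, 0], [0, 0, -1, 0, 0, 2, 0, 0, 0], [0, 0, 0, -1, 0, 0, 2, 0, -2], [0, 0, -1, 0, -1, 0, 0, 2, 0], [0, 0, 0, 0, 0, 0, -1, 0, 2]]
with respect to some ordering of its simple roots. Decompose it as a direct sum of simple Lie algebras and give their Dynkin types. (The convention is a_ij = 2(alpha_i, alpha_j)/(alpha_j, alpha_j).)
The diagram associated to this matrix has two connected components: the simple roots {alpha_1, alpha_4, alpha_7, alpha_9} form a chain of 4 nodes with a double edge at one end; the terminal node there is the unique short simple root (B_4), and {alpha_2, alpha_3, alpha_5, alpha_6, alpha_8} form a chain of 3 nodes with a fork of two nodes at one end (D_5). A semisimple Lie algebra decomposes uniquely as the direct sum of simple ideals, one per connected component of its Dynkin diagram, so g ≅ B_4 ⊕ D_5 (dimension 36 + 45 = 81).

B_4 (so(9)) + D_5 (so(10))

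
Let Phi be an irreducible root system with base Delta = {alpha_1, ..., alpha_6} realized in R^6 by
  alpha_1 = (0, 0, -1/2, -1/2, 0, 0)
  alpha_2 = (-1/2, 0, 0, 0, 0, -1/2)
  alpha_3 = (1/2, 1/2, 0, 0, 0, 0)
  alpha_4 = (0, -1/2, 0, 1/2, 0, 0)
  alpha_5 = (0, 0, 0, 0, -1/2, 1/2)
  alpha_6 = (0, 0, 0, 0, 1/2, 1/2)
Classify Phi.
type D_6

Compute the Cartan integers a_ij = 2(alpha_i, alpha_j)/(alpha_j, alpha_j); the resulting 6x6 Cartan matrix is
[[2, 0, 0, -1, 0, 0], [0, 2, -1, 0, -1, -1], [0, -1, 2, -1, 0, 0], [-1, 0, -1, 2, 0, 0], [0, -1, 0, 0, 2, 0], [0, -1, 0, 0, 0, 2]].
All simple roots have the same length, so the diagram is simply laced. The associated Dynkin diagram is a chain of 4 nodes with a fork of two nodes at one end (D_6), so the type is D_6 (the algebra so(12)).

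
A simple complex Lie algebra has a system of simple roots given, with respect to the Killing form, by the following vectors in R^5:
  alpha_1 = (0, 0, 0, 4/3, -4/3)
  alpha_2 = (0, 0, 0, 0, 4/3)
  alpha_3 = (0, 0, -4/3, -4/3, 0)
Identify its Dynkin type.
Compute the Cartan integers a_ij = 2(alpha_i, alpha_j)/(alpha_j, alpha_j); the resulting 3x3 Cartan matrix is
[[2, -2, -1], [-1, 2, 0], [-1, 0, 2]].
The roots have two lengths (squared-length ratio 2:1); the short ones are alpha_{2}. The associated Dynkin diagram is a chain of 3 nodes with a double edge at one end; the terminal node there is the unique short simple root (B_3), so the type is B_3 (the algebra so(7)).

B3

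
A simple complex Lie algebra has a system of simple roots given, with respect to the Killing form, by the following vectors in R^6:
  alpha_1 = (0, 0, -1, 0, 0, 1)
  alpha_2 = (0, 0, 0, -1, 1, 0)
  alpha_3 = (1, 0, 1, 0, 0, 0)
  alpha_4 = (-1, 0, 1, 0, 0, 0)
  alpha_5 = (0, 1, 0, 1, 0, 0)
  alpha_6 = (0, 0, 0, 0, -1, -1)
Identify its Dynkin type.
Compute the Cartan integers a_ij = 2(alpha_i, alpha_j)/(alpha_j, alpha_j); the resulting 6x6 Cartan matrix is
[[2, 0, -1, -1, 0, -1], [0, 2, 0, 0, -1, -1], [-1, 0, 2, 0, 0, 0], [-1, 0, 0, 2, 0, 0], [0, -1, 0, 0, 2, 0], [-1, -1, 0, 0, 0, 2]].
All simple roots have the same length, so the diagram is simply laced. The associated Dynkin diagram is a chain of 4 nodes with a fork of two nodes at one end (D_6), so the type is D_6 (the algebra so(12)).

D6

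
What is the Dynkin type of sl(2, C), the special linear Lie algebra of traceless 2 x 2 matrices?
This is sl(2), which has dimension 2^2 - 1 = 3 and rank 2 - 1 = 1 (a Cartan subalgebra is the diagonal traceless matrices). In the classification of classical Lie algebras, the special linear algebra sl(n+1) has type A_n; here n = 1, so the Dynkin diagram is a chain of 1 nodes with single edges (A_1). Hence the type is A_1.

A_1 (sl(2))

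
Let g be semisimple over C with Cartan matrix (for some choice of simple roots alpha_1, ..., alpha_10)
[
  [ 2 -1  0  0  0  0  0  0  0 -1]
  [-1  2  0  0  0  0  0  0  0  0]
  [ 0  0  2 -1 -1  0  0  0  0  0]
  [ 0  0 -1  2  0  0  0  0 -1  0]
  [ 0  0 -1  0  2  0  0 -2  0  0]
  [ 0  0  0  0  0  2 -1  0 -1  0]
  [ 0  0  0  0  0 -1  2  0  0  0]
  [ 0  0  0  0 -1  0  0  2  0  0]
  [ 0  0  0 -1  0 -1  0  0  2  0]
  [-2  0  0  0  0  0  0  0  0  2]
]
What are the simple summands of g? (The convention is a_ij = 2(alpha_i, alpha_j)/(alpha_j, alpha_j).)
The diagram associated to this matrix has two connected components: the simple roots {alpha_3, alpha_4, alpha_5, alpha_6, alpha_7, alpha_8, alpha_9} form a chain of 7 nodes with a double edge at one end; the terminal node there is the unique short simple root (B_7), and {alpha_1, alpha_2, alpha_10} form a chain of 3 nodes with a double edge at one end; the terminal node there is the unique long simple root (C_3). A semisimple Lie algebra decomposes uniquely as the direct sum of simple ideals, one per connected component of its Dynkin diagram, so g ≅ B_7 ⊕ C_3 (dimension 105 + 21 = 126).

B7 + C3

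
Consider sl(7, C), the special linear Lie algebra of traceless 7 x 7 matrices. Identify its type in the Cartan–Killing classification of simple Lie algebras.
A_6

This is sl(7), which has dimension 7^2 - 1 = 48 and rank 7 - 1 = 6 (a Cartan subalgebra is the diagonal traceless matrices). In the classification of classical Lie algebras, the special linear algebra sl(n+1) has type A_n; here n = 6, so the Dynkin diagram is a chain of 6 nodes with single edges (A_6). Hence the type is A_6.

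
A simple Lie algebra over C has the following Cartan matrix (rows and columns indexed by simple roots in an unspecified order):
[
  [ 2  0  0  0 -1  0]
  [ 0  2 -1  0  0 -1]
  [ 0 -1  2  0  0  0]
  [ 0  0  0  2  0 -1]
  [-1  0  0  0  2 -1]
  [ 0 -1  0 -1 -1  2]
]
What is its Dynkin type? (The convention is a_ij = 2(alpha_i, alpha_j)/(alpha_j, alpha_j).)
The matrix has rank 6 with 2's on the diagonal. Reading the off-diagonal entries as Dynkin edges (a single edge where a_ij = a_ji = -1; a double or triple edge where a_ij * a_ji = 2 or 3), the diagram is a chain of 5 nodes with one extra node attached to the third node from one end (E_6). One simple-root ordering that puts it in standard form is (alpha_3, alpha_4, alpha_2, alpha_6, alpha_5, alpha_1). So the algebra is type E_6.

E6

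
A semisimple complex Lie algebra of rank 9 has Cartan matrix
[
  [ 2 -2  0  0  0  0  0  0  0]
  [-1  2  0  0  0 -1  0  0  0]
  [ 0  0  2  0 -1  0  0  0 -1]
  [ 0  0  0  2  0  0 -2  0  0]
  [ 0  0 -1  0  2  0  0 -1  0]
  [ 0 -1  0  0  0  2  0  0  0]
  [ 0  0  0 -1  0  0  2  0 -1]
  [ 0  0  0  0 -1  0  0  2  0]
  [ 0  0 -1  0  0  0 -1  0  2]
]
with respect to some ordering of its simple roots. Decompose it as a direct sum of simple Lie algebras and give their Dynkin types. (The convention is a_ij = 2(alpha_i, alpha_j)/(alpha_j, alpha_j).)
C_3 + C_6

The diagram associated to this matrix has two connected components: the simple roots {alpha_1, alpha_2, alpha_6} form a chain of 3 nodes with a double edge at one end; the terminal node there is the unique long simple root (C_3), and {alpha_3, alpha_4, alpha_5, alpha_7, alpha_8, alpha_9} form a chain of 6 nodes with a double edge at one end; the terminal node there is the unique long simple root (C_6). A semisimple Lie algebra decomposes uniquely as the direct sum of simple ideals, one per connected component of its Dynkin diagram, so g ≅ C_3 ⊕ C_6 (dimension 21 + 78 = 99).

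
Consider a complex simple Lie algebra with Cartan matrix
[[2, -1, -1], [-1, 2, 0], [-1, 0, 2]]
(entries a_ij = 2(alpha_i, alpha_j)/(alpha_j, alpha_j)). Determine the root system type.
A_3

The matrix has rank 3 with 2's on the diagonal. Reading the off-diagonal entries as Dynkin edges (a single edge where a_ij = a_ji = -1; a double or triple edge where a_ij * a_ji = 2 or 3), the diagram is a chain of 3 nodes with single edges (A_3). One simple-root ordering that puts it in standard form is (alpha_2, alpha_1, alpha_3). So the algebra is type A_3, i.e. sl(4).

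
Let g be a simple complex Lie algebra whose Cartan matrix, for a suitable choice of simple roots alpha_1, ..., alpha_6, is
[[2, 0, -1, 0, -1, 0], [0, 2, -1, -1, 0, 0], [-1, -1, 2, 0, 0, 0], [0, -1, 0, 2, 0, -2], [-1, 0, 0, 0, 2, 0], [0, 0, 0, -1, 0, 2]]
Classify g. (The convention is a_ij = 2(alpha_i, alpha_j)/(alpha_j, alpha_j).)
The matrix has rank 6 with 2's on the diagonal. Reading the off-diagonal entries as Dynkin edges (a single edge where a_ij = a_ji = -1; a double or triple edge where a_ij * a_ji = 2 or 3), the diagram is a chain of 6 nodes with a double edge at one end; the terminal node there is the unique short simple root (B_6). One simple-root ordering that puts it in standard form is (alpha_5, alpha_1, alpha_3, alpha_2, alpha_4, alpha_6). So the algebra is type B_6, i.e. so(13).

B_6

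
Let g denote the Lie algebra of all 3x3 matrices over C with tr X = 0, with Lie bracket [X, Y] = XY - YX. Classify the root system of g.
This is sl(3), which has dimension 3^2 - 1 = 8 and rank 3 - 1 = 2 (a Cartan subalgebra is the diagonal traceless matrices). In the classification of classical Lie algebras, the special linear algebra sl(n+1) has type A_n; here n = 2, so the Dynkin diagram is a chain of 2 nodes with single edges (A_2). Hence the type is A_2.

A2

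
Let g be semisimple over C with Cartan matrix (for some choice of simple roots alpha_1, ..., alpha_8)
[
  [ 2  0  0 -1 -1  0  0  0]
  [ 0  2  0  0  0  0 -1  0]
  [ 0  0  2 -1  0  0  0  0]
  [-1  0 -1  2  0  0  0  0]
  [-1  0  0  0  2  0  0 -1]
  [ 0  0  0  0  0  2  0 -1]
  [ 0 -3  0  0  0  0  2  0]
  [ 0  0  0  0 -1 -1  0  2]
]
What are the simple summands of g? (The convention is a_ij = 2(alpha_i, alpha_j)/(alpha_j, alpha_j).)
A_6 (sl(7)) + G_2

The diagram associated to this matrix has two connected components: the simple roots {alpha_1, alpha_3, alpha_4, alpha_5, alpha_6, alpha_8} form a chain of 6 nodes with single edges (A_6), and {alpha_2, alpha_7} form two nodes joined by a triple edge (G_2). A semisimple Lie algebra decomposes uniquely as the direct sum of simple ideals, one per connected component of its Dynkin diagram, so g ≅ A_6 ⊕ G_2 (dimension 48 + 14 = 62).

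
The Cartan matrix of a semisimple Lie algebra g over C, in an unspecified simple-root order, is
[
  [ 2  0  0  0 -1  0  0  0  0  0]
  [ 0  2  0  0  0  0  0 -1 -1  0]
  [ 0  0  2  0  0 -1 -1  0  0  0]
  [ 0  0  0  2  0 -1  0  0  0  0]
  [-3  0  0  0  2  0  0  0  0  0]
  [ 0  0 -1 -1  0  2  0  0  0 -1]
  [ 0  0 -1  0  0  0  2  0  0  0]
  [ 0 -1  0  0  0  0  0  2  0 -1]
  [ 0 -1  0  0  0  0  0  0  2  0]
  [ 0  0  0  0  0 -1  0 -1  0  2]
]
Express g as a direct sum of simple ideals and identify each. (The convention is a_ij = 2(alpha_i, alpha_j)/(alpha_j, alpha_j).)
E_8 ⊕ G_2

The diagram associated to this matrix has two connected components: the simple roots {alpha_2, alpha_3, alpha_4, alpha_6, alpha_7, alpha_8, alpha_9, alpha_10} form a chain of 7 nodes with one extra node attached to the third node from one end (E_8), and {alpha_1, alpha_5} form two nodes joined by a triple edge (G_2). A semisimple Lie algebra decomposes uniquely as the direct sum of simple ideals, one per connected component of its Dynkin diagram, so g ≅ E_8 ⊕ G_2 (dimension 248 + 14 = 262).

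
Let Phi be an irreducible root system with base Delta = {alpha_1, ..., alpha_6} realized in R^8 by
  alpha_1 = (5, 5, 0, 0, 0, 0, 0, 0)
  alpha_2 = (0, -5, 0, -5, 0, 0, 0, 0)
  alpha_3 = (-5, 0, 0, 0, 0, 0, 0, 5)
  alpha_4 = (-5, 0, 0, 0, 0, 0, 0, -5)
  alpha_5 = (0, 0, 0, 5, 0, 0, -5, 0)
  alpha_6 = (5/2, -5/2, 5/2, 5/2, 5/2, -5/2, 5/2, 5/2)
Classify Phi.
Compute the Cartan integers a_ij = 2(alpha_i, alpha_j)/(alpha_j, alpha_j); the resulting 6x6 Cartan matrix is
[[2, -1, -1, -1, 0, 0], [-1, 2, 0, 0, -1, 0], [-1, 0, 2, 0, 0, 0], [-1, 0, 0, 2, 0, -1], [0, -1, 0, 0, 2, 0], [0, 0, 0, -1, 0, 2]].
All simple roots have the same length, so the diagram is simply laced. The associated Dynkin diagram is a chain of 5 nodes with one extra node attached to the third node from one end (E_6), so the type is E_6.

E_6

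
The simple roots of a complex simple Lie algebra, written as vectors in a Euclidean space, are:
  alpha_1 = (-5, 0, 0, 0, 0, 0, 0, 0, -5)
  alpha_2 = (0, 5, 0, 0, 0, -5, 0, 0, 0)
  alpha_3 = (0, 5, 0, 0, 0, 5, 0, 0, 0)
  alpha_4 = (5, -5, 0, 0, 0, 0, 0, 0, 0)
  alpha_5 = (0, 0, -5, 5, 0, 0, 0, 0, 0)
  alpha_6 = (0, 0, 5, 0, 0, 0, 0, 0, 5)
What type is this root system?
D6

Compute the Cartan integers a_ij = 2(alpha_i, alpha_j)/(alpha_j, alpha_j); the resulting 6x6 Cartan matrix is
[[2, 0, 0, -1, 0, -1], [0, 2, 0, -1, 0, 0], [0, 0, 2, -1, 0, 0], [-1, -1, -1, 2, 0, 0], [0, 0, 0, 0, 2, -1], [-1, 0, 0, 0, -1, 2]].
All simple roots have the same length, so the diagram is simply laced. The associated Dynkin diagram is a chain of 4 nodes with a fork of two nodes at one end (D_6), so the type is D_6 (the algebra so(12)).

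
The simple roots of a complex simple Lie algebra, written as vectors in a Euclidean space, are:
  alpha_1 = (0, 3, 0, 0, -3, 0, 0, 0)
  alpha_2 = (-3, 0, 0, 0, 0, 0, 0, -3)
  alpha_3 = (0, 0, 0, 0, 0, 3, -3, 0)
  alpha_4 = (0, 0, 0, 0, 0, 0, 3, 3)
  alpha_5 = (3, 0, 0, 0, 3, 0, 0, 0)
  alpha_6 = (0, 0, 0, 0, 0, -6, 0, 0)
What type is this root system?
Compute the Cartan integers a_ij = 2(alpha_i, alpha_j)/(alpha_j, alpha_j); the resulting 6x6 Cartan matrix is
[[2, 0, 0, 0, -1, 0], [0, 2, 0, -1, -1, 0], [0, 0, 2, -1, 0, -1], [0, -1, -1, 2, 0, 0], [-1, -1, 0, 0, 2, 0], [0, 0, -2, 0, 0, 2]].
The roots have two lengths (squared-length ratio 2:1); the short ones are alpha_{1,2,3,4,5}. The associated Dynkin diagram is a chain of 6 nodes with a double edge at one end; the terminal node there is the unique long simple root (C_6), so the type is C_6 (the algebra sp(12)).

type C_6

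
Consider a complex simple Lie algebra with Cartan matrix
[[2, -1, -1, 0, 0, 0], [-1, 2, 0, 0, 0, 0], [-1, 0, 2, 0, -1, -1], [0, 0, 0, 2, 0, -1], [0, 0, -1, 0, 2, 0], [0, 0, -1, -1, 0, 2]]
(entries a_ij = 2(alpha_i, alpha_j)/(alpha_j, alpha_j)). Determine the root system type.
type E_6

The matrix has rank 6 with 2's on the diagonal. Reading the off-diagonal entries as Dynkin edges (a single edge where a_ij = a_ji = -1; a double or triple edge where a_ij * a_ji = 2 or 3), the diagram is a chain of 5 nodes with one extra node attached to the third node from one end (E_6). One simple-root ordering that puts it in standard form is (alpha_2, alpha_5, alpha_1, alpha_3, alpha_6, alpha_4). So the algebra is type E_6.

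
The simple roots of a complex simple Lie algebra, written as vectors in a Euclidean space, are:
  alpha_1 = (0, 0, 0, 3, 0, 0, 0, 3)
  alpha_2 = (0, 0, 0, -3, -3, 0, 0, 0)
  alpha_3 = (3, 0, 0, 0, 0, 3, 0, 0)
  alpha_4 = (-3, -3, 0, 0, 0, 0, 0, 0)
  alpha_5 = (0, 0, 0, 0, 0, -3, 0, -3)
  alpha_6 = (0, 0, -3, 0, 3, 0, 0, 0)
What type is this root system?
Compute the Cartan integers a_ij = 2(alpha_i, alpha_j)/(alpha_j, alpha_j); the resulting 6x6 Cartan matrix is
[[2, -1, 0, 0, -1, 0], [-1, 2, 0, 0, 0, -1], [0, 0, 2, -1, -1, 0], [0, 0, -1, 2, 0, 0], [-1, 0, -1, 0, 2, 0], [0, -1, 0, 0, 0, 2]].
All simple roots have the same length, so the diagram is simply laced. The associated Dynkin diagram is a chain of 6 nodes with single edges (A_6), so the type is A_6 (the algebra sl(7)).

A6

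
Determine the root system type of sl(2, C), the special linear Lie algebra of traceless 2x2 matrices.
This is sl(2), which has dimension 2^2 - 1 = 3 and rank 2 - 1 = 1 (a Cartan subalgebra is the diagonal traceless matrices). In the classification of classical Lie algebras, the special linear algebra sl(n+1) has type A_n; here n = 1, so the Dynkin diagram is a chain of 1 nodes with single edges (A_1). Hence the type is A_1.

A_1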